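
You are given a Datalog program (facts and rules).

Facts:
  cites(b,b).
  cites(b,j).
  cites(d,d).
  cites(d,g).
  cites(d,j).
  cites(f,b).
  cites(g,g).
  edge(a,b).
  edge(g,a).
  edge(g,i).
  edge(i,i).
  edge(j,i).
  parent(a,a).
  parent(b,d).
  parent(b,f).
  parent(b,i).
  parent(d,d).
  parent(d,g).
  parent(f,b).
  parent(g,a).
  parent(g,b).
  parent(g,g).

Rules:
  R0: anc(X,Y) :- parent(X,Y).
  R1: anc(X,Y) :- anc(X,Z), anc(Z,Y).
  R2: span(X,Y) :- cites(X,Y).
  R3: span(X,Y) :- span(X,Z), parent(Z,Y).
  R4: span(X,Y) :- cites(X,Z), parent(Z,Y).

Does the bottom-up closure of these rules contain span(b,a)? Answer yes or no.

yes

round 1: derive span(b,b) via R2 from cites(b,b)
round 1: derive span(b,j) via R2 from cites(b,j)
round 1: derive span(d,d) via R2 from cites(d,d)
round 1: derive span(d,g) via R2 from cites(d,g)
round 1: derive span(d,j) via R2 from cites(d,j)
round 1: derive span(f,b) via R2 from cites(f,b)
round 1: derive span(g,g) via R2 from cites(g,g)
round 1: derive span(b,d) via R4 from cites(b,b), parent(b,d)
round 1: derive span(b,f) via R4 from cites(b,b), parent(b,f)
round 1: derive span(b,i) via R4 from cites(b,b), parent(b,i)
round 1: derive span(d,a) via R4 from cites(d,g), parent(g,a)
round 1: derive span(d,b) via R4 from cites(d,g), parent(g,b)
round 1: derive span(f,d) via R4 from cites(f,b), parent(b,d)
round 1: derive span(f,f) via R4 from cites(f,b), parent(b,f)
round 1: derive span(f,i) via R4 from cites(f,b), parent(b,i)
round 1: derive span(g,a) via R4 from cites(g,g), parent(g,a)
round 1: derive span(g,b) via R4 from cites(g,g), parent(g,b)
round 2: derive span(b,g) via R3 from span(b,d), parent(d,g)
round 2: derive span(d,f) via R3 from span(d,b), parent(b,f)
round 2: derive span(d,i) via R3 from span(d,b), parent(b,i)
round 2: derive span(f,g) via R3 from span(f,d), parent(d,g)
round 2: derive span(g,d) via R3 from span(g,b), parent(b,d)
round 2: derive span(g,f) via R3 from span(g,b), parent(b,f)
round 2: derive span(g,i) via R3 from span(g,b), parent(b,i)
round 3: derive span(b,a) via R3 from span(b,g), parent(g,a)
round 3: derive span(f,a) via R3 from span(f,g), parent(g,a)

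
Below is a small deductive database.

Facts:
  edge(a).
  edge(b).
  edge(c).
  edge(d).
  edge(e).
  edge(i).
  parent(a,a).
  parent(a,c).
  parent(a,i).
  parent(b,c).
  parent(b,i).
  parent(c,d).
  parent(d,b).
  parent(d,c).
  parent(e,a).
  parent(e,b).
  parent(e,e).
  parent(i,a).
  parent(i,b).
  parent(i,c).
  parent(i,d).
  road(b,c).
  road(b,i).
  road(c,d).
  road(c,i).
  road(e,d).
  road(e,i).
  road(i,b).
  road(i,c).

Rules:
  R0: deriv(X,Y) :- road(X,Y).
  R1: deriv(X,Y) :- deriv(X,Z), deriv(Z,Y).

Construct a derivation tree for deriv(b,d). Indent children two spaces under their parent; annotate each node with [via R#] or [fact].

round 1: derive deriv(b,c) via R0 from road(b,c)
round 1: derive deriv(b,i) via R0 from road(b,i)
round 1: derive deriv(c,d) via R0 from road(c,d)
round 1: derive deriv(c,i) via R0 from road(c,i)
round 1: derive deriv(e,d) via R0 from road(e,d)
round 1: derive deriv(e,i) via R0 from road(e,i)
round 1: derive deriv(i,b) via R0 from road(i,b)
round 1: derive deriv(i,c) via R0 from road(i,c)
round 2: derive deriv(b,b) via R1 from deriv(b,i), deriv(i,b)
round 2: derive deriv(b,d) via R1 from deriv(b,c), deriv(c,d)
round 2: derive deriv(c,b) via R1 from deriv(c,i), deriv(i,b)
round 2: derive deriv(c,c) via R1 from deriv(c,i), deriv(i,c)
round 2: derive deriv(e,b) via R1 from deriv(e,i), deriv(i,b)
round 2: derive deriv(e,c) via R1 from deriv(e,i), deriv(i,c)
round 2: derive deriv(i,d) via R1 from deriv(i,c), deriv(c,d)
round 2: derive deriv(i,i) via R1 from deriv(i,b), deriv(b,i)

deriv(b,d)  [via R1]
  deriv(b,c)  [via R0]
    road(b,c)  [fact]
  deriv(c,d)  [via R0]
    road(c,d)  [fact]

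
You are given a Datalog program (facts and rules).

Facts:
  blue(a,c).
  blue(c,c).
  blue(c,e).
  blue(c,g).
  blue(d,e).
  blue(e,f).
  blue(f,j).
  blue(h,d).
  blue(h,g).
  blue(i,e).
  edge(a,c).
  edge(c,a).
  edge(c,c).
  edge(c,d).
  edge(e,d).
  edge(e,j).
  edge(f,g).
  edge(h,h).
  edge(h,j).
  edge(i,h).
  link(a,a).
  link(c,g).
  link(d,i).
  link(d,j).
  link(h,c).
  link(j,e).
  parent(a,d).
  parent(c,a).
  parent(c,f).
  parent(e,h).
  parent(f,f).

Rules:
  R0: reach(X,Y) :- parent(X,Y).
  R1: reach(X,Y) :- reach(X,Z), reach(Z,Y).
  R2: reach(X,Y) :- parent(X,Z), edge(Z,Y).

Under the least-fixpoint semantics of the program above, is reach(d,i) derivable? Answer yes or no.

no

round 1: derive reach(a,d) via R0 from parent(a,d)
round 1: derive reach(c,a) via R0 from parent(c,a)
round 1: derive reach(c,f) via R0 from parent(c,f)
round 1: derive reach(e,h) via R0 from parent(e,h)
round 1: derive reach(f,f) via R0 from parent(f,f)
round 1: derive reach(c,c) via R2 from parent(c,a), edge(a,c)
round 1: derive reach(c,g) via R2 from parent(c,f), edge(f,g)
round 1: derive reach(e,j) via R2 from parent(e,h), edge(h,j)
round 1: derive reach(f,g) via R2 from parent(f,f), edge(f,g)
round 2: derive reach(c,d) via R1 from reach(c,a), reach(a,d)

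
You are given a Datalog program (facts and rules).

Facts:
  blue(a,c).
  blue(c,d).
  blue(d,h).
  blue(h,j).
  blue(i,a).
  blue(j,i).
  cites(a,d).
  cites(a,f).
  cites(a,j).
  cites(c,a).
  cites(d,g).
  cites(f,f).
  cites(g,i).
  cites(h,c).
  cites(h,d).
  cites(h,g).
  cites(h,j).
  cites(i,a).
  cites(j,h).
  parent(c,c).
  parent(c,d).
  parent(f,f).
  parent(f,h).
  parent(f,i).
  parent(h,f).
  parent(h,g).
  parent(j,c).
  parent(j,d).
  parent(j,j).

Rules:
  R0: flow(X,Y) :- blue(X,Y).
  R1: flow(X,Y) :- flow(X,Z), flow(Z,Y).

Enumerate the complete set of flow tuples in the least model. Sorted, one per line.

flow(a,a)
flow(a,c)
flow(a,d)
flow(a,h)
flow(a,i)
flow(a,j)
flow(c,a)
flow(c,c)
flow(c,d)
flow(c,h)
flow(c,i)
flow(c,j)
flow(d,a)
flow(d,c)
flow(d,d)
flow(d,h)
flow(d,i)
flow(d,j)
flow(h,a)
flow(h,c)
flow(h,d)
flow(h,h)
flow(h,i)
flow(h,j)
flow(i,a)
flow(i,c)
flow(i,d)
flow(i,h)
flow(i,i)
flow(i,j)
flow(j,a)
flow(j,c)
flow(j,d)
flow(j,h)
flow(j,i)
flow(j,j)

round 1: derive flow(a,c) via R0 from blue(a,c)
round 1: derive flow(c,d) via R0 from blue(c,d)
round 1: derive flow(d,h) via R0 from blue(d,h)
round 1: derive flow(h,j) via R0 from blue(h,j)
round 1: derive flow(i,a) via R0 from blue(i,a)
round 1: derive flow(j,i) via R0 from blue(j,i)
round 2: derive flow(a,d) via R1 from flow(a,c), flow(c,d)
round 2: derive flow(c,h) via R1 from flow(c,d), flow(d,h)
round 2: derive flow(d,j) via R1 from flow(d,h), flow(h,j)
round 2: derive flow(h,i) via R1 from flow(h,j), flow(j,i)
round 2: derive flow(i,c) via R1 from flow(i,a), flow(a,c)
round 2: derive flow(j,a) via R1 from flow(j,i), flow(i,a)
round 3: derive flow(a,h) via R1 from flow(a,c), flow(c,h)
round 3: derive flow(a,j) via R1 from flow(a,d), flow(d,j)
round 3: derive flow(c,i) via R1 from flow(c,h), flow(h,i)
round 3: derive flow(c,j) via R1 from flow(c,d), flow(d,j)
round 3: derive flow(d,a) via R1 from flow(d,j), flow(j,a)
round 3: derive flow(d,i) via R1 from flow(d,h), flow(h,i)
round 3: derive flow(h,a) via R1 from flow(h,i), flow(i,a)
round 3: derive flow(h,c) via R1 from flow(h,i), flow(i,c)
round 3: derive flow(i,d) via R1 from flow(i,a), flow(a,d)
round 3: derive flow(i,h) via R1 from flow(i,c), flow(c,h)
round 3: derive flow(j,c) via R1 from flow(j,a), flow(a,c)
round 3: derive flow(j,d) via R1 from flow(j,a), flow(a,d)
round 4: derive flow(a,a) via R1 from flow(a,d), flow(d,a)
round 4: derive flow(a,i) via R1 from flow(a,c), flow(c,i)
round 4: derive flow(c,a) via R1 from flow(c,d), flow(d,a)
round 4: derive flow(c,c) via R1 from flow(c,h), flow(h,c)
round 4: derive flow(d,c) via R1 from flow(d,a), flow(a,c)
round 4: derive flow(d,d) via R1 from flow(d,a), flow(a,d)
round 4: derive flow(h,d) via R1 from flow(h,a), flow(a,d)
round 4: derive flow(h,h) via R1 from flow(h,a), flow(a,h)
round 4: derive flow(i,i) via R1 from flow(i,c), flow(c,i)
round 4: derive flow(i,j) via R1 from flow(i,a), flow(a,j)
round 4: derive flow(j,h) via R1 from flow(j,a), flow(a,h)
round 4: derive flow(j,j) via R1 from flow(j,a), flow(a,j)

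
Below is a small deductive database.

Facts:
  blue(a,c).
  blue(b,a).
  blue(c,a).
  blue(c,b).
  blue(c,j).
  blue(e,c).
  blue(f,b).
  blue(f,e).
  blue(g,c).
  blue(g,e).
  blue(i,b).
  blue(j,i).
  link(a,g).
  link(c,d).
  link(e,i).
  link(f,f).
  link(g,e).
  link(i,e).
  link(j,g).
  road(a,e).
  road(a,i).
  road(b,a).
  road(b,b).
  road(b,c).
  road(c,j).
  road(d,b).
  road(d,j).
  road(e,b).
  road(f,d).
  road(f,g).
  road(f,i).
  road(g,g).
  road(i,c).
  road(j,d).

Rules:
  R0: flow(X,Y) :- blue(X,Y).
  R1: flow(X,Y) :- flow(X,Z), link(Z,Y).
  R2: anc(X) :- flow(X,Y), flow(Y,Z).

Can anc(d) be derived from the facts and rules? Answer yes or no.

no

round 1: derive flow(a,c) via R0 from blue(a,c)
round 1: derive flow(b,a) via R0 from blue(b,a)
round 1: derive flow(c,a) via R0 from blue(c,a)
round 1: derive flow(c,b) via R0 from blue(c,b)
round 1: derive flow(c,j) via R0 from blue(c,j)
round 1: derive flow(e,c) via R0 from blue(e,c)
round 1: derive flow(f,b) via R0 from blue(f,b)
round 1: derive flow(f,e) via R0 from blue(f,e)
round 1: derive flow(g,c) via R0 from blue(g,c)
round 1: derive flow(g,e) via R0 from blue(g,e)
round 1: derive flow(i,b) via R0 from blue(i,b)
round 1: derive flow(j,i) via R0 from blue(j,i)
round 2: derive flow(a,d) via R1 from flow(a,c), link(c,d)
round 2: derive flow(b,g) via R1 from flow(b,a), link(a,g)
round 2: derive flow(c,g) via R1 from flow(c,a), link(a,g)
round 2: derive flow(e,d) via R1 from flow(e,c), link(c,d)
round 2: derive flow(f,i) via R1 from flow(f,e), link(e,i)
round 2: derive flow(g,d) via R1 from flow(g,c), link(c,d)
round 2: derive flow(g,i) via R1 from flow(g,e), link(e,i)
round 2: derive flow(j,e) via R1 from flow(j,i), link(i,e)
round 2: derive anc(a) via R2 from flow(a,c), flow(c,a)
round 2: derive anc(b) via R2 from flow(b,a), flow(a,c)
round 2: derive anc(c) via R2 from flow(c,a), flow(a,c)
round 2: derive anc(e) via R2 from flow(e,c), flow(c,a)
round 2: derive anc(f) via R2 from flow(f,b), flow(b,a)
round 2: derive anc(g) via R2 from flow(g,c), flow(c,a)
round 2: derive anc(i) via R2 from flow(i,b), flow(b,a)
round 2: derive anc(j) via R2 from flow(j,i), flow(i,b)
round 3: derive flow(b,e) via R1 from flow(b,g), link(g,e)
round 3: derive flow(c,e) via R1 from flow(c,g), link(g,e)
round 4: derive flow(b,i) via R1 from flow(b,e), link(e,i)
round 4: derive flow(c,i) via R1 from flow(c,e), link(e,i)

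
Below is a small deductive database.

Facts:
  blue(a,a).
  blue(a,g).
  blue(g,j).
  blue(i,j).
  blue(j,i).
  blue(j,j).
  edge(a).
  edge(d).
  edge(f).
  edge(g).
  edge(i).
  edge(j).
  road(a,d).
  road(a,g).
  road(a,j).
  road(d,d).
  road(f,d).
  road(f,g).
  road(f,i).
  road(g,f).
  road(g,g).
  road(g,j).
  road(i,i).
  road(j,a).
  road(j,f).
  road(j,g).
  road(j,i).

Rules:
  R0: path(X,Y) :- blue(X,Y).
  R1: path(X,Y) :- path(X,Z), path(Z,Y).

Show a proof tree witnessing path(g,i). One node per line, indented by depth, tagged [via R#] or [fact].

round 1: derive path(a,a) via R0 from blue(a,a)
round 1: derive path(a,g) via R0 from blue(a,g)
round 1: derive path(g,j) via R0 from blue(g,j)
round 1: derive path(i,j) via R0 from blue(i,j)
round 1: derive path(j,i) via R0 from blue(j,i)
round 1: derive path(j,j) via R0 from blue(j,j)
round 2: derive path(a,j) via R1 from path(a,g), path(g,j)
round 2: derive path(g,i) via R1 from path(g,j), path(j,i)
round 2: derive path(i,i) via R1 from path(i,j), path(j,i)
round 3: derive path(a,i) via R1 from path(a,g), path(g,i)

path(g,i)  [via R1]
  path(g,j)  [via R0]
    blue(g,j)  [fact]
  path(j,i)  [via R0]
    blue(j,i)  [fact]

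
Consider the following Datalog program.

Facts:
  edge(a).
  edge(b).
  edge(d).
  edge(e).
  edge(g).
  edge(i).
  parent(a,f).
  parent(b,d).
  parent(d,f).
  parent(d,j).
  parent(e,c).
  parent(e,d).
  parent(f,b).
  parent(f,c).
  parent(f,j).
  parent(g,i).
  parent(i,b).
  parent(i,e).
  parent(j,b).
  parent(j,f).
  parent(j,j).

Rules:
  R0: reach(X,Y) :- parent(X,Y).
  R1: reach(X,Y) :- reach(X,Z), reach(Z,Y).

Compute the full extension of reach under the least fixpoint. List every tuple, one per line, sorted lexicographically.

reach(a,b)
reach(a,c)
reach(a,d)
reach(a,f)
reach(a,j)
reach(b,b)
reach(b,c)
reach(b,d)
reach(b,f)
reach(b,j)
reach(d,b)
reach(d,c)
reach(d,d)
reach(d,f)
reach(d,j)
reach(e,b)
reach(e,c)
reach(e,d)
reach(e,f)
reach(e,j)
reach(f,b)
reach(f,c)
reach(f,d)
reach(f,f)
reach(f,j)
reach(g,b)
reach(g,c)
reach(g,d)
reach(g,e)
reach(g,f)
reach(g,i)
reach(g,j)
reach(i,b)
reach(i,c)
reach(i,d)
reach(i,e)
reach(i,f)
reach(i,j)
reach(j,b)
reach(j,c)
reach(j,d)
reach(j,f)
reach(j,j)

round 1: derive reach(a,f) via R0 from parent(a,f)
round 1: derive reach(b,d) via R0 from parent(b,d)
round 1: derive reach(d,f) via R0 from parent(d,f)
round 1: derive reach(d,j) via R0 from parent(d,j)
round 1: derive reach(e,c) via R0 from parent(e,c)
round 1: derive reach(e,d) via R0 from parent(e,d)
round 1: derive reach(f,b) via R0 from parent(f,b)
round 1: derive reach(f,c) via R0 from parent(f,c)
round 1: derive reach(f,j) via R0 from parent(f,j)
round 1: derive reach(g,i) via R0 from parent(g,i)
round 1: derive reach(i,b) via R0 from parent(i,b)
round 1: derive reach(i,e) via R0 from parent(i,e)
round 1: derive reach(j,b) via R0 from parent(j,b)
round 1: derive reach(j,f) via R0 from parent(j,f)
round 1: derive reach(j,j) via R0 from parent(j,j)
round 2: derive reach(a,b) via R1 from reach(a,f), reach(f,b)
round 2: derive reach(a,c) via R1 from reach(a,f), reach(f,c)
round 2: derive reach(a,j) via R1 from reach(a,f), reach(f,j)
round 2: derive reach(b,f) via R1 from reach(b,d), reach(d,f)
round 2: derive reach(b,j) via R1 from reach(b,d), reach(d,j)
round 2: derive reach(d,b) via R1 from reach(d,f), reach(f,b)
round 2: derive reach(d,c) via R1 from reach(d,f), reach(f,c)
round 2: derive reach(e,f) via R1 from reach(e,d), reach(d,f)
round 2: derive reach(e,j) via R1 from reach(e,d), reach(d,j)
round 2: derive reach(f,d) via R1 from reach(f,b), reach(b,d)
round 2: derive reach(f,f) via R1 from reach(f,j), reach(j,f)
round 2: derive reach(g,b) via R1 from reach(g,i), reach(i,b)
round 2: derive reach(g,e) via R1 from reach(g,i), reach(i,e)
round 2: derive reach(i,c) via R1 from reach(i,e), reach(e,c)
round 2: derive reach(i,d) via R1 from reach(i,b), reach(b,d)
round 2: derive reach(j,c) via R1 from reach(j,f), reach(f,c)
round 2: derive reach(j,d) via R1 from reach(j,b), reach(b,d)
round 3: derive reach(a,d) via R1 from reach(a,b), reach(b,d)
round 3: derive reach(b,b) via R1 from reach(b,d), reach(d,b)
round 3: derive reach(b,c) via R1 from reach(b,d), reach(d,c)
round 3: derive reach(d,d) via R1 from reach(d,b), reach(b,d)
round 3: derive reach(e,b) via R1 from reach(e,d), reach(d,b)
round 3: derive reach(g,c) via R1 from reach(g,e), reach(e,c)
round 3: derive reach(g,d) via R1 from reach(g,b), reach(b,d)
round 3: derive reach(g,f) via R1 from reach(g,b), reach(b,f)
round 3: derive reach(g,j) via R1 from reach(g,b), reach(b,j)
round 3: derive reach(i,f) via R1 from reach(i,b), reach(b,f)
round 3: derive reach(i,j) via R1 from reach(i,b), reach(b,j)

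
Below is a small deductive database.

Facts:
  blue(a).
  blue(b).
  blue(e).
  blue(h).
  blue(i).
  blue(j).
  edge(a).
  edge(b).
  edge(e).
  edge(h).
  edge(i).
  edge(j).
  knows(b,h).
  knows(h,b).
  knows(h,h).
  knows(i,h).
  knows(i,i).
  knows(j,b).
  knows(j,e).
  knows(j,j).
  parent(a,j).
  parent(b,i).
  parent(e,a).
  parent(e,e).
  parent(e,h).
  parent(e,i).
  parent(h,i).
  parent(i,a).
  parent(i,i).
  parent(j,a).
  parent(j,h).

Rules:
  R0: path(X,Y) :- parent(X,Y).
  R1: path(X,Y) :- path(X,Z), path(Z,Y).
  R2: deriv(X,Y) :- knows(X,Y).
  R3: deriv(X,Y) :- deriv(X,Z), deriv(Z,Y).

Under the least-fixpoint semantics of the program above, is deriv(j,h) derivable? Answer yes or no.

yes

round 1: derive deriv(b,h) via R2 from knows(b,h)
round 1: derive deriv(h,b) via R2 from knows(h,b)
round 1: derive deriv(h,h) via R2 from knows(h,h)
round 1: derive deriv(i,h) via R2 from knows(i,h)
round 1: derive deriv(i,i) via R2 from knows(i,i)
round 1: derive deriv(j,b) via R2 from knows(j,b)
round 1: derive deriv(j,e) via R2 from knows(j,e)
round 1: derive deriv(j,j) via R2 from knows(j,j)
round 2: derive deriv(b,b) via R3 from deriv(b,h), deriv(h,b)
round 2: derive deriv(i,b) via R3 from deriv(i,h), deriv(h,b)
round 2: derive deriv(j,h) via R3 from deriv(j,b), deriv(b,h)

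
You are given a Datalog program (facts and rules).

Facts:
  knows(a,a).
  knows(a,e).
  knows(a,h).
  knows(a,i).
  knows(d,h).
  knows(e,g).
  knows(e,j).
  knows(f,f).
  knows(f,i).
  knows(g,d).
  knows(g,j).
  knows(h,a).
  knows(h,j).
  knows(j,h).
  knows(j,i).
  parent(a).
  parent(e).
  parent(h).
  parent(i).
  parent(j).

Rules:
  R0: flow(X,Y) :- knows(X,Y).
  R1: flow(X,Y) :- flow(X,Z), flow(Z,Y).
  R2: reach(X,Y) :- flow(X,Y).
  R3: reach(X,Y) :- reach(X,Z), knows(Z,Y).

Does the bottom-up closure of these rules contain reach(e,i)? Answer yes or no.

yes

round 1: derive flow(a,a) via R0 from knows(a,a)
round 1: derive flow(a,e) via R0 from knows(a,e)
round 1: derive flow(a,h) via R0 from knows(a,h)
round 1: derive flow(a,i) via R0 from knows(a,i)
round 1: derive flow(d,h) via R0 from knows(d,h)
round 1: derive flow(e,g) via R0 from knows(e,g)
round 1: derive flow(e,j) via R0 from knows(e,j)
round 1: derive flow(f,f) via R0 from knows(f,f)
round 1: derive flow(f,i) via R0 from knows(f,i)
round 1: derive flow(g,d) via R0 from knows(g,d)
round 1: derive flow(g,j) via R0 from knows(g,j)
round 1: derive flow(h,a) via R0 from knows(h,a)
round 1: derive flow(h,j) via R0 from knows(h,j)
round 1: derive flow(j,h) via R0 from knows(j,h)
round 1: derive flow(j,i) via R0 from knows(j,i)
round 2: derive flow(a,g) via R1 from flow(a,e), flow(e,g)
round 2: derive flow(a,j) via R1 from flow(a,e), flow(e,j)
round 2: derive flow(d,a) via R1 from flow(d,h), flow(h,a)
round 2: derive flow(d,j) via R1 from flow(d,h), flow(h,j)
round 2: derive flow(e,d) via R1 from flow(e,g), flow(g,d)
round 2: derive flow(e,h) via R1 from flow(e,j), flow(j,h)
round 2: derive flow(e,i) via R1 from flow(e,j), flow(j,i)
round 2: derive flow(g,h) via R1 from flow(g,d), flow(d,h)
round 2: derive flow(g,i) via R1 from flow(g,j), flow(j,i)
round 2: derive flow(h,e) via R1 from flow(h,a), flow(a,e)
round 2: derive flow(h,h) via R1 from flow(h,a), flow(a,h)
round 2: derive flow(h,i) via R1 from flow(h,a), flow(a,i)
round 2: derive flow(j,a) via R1 from flow(j,h), flow(h,a)
round 2: derive flow(j,j) via R1 from flow(j,h), flow(h,j)
round 2: derive reach(a,a) via R2 from flow(a,a)
round 2: derive reach(a,e) via R2 from flow(a,e)
round 2: derive reach(a,h) via R2 from flow(a,h)
round 2: derive reach(a,i) via R2 from flow(a,i)
round 2: derive reach(d,h) via R2 from flow(d,h)
round 2: derive reach(e,g) via R2 from flow(e,g)
round 2: derive reach(e,j) via R2 from flow(e,j)
round 2: derive reach(f,f) via R2 from flow(f,f)
round 2: derive reach(f,i) via R2 from flow(f,i)
round 2: derive reach(g,d) via R2 from flow(g,d)
round 2: derive reach(g,j) via R2 from flow(g,j)
round 2: derive reach(h,a) via R2 from flow(h,a)
round 2: derive reach(h,j) via R2 from flow(h,j)
round 2: derive reach(j,h) via R2 from flow(j,h)
round 2: derive reach(j,i) via R2 from flow(j,i)
round 3: derive flow(a,d) via R1 from flow(a,e), flow(e,d)
round 3: derive flow(d,e) via R1 from flow(d,a), flow(a,e)
round 3: derive flow(d,g) via R1 from flow(d,a), flow(a,g)
round 3: derive flow(d,i) via R1 from flow(d,a), flow(a,i)
round 3: derive flow(e,a) via R1 from flow(e,d), flow(d,a)
round 3: derive flow(e,e) via R1 from flow(e,h), flow(h,e)
round 3: derive flow(g,a) via R1 from flow(g,d), flow(d,a)
round 3: derive flow(g,e) via R1 from flow(g,h), flow(h,e)
round 3: derive flow(h,d) via R1 from flow(h,e), flow(e,d)
round 3: derive flow(h,g) via R1 from flow(h,a), flow(a,g)
round 3: derive flow(j,e) via R1 from flow(j,a), flow(a,e)
round 3: derive flow(j,g) via R1 from flow(j,a), flow(a,g)
round 3: derive reach(a,g) via R2 from flow(a,g)
round 3: derive reach(a,j) via R2 from flow(a,j)
round 3: derive reach(d,a) via R2 from flow(d,a)
round 3: derive reach(d,j) via R2 from flow(d,j)
round 3: derive reach(e,d) via R2 from flow(e,d)
round 3: derive reach(e,h) via R2 from flow(e,h)
round 3: derive reach(e,i) via R2 from flow(e,i)
round 3: derive reach(g,h) via R2 from flow(g,h)
round 3: derive reach(g,i) via R2 from flow(g,i)
round 3: derive reach(h,e) via R2 from flow(h,e)
round 3: derive reach(h,h) via R2 from flow(h,h)
round 3: derive reach(h,i) via R2 from flow(h,i)
round 3: derive reach(j,a) via R2 from flow(j,a)
round 3: derive reach(j,j) via R2 from flow(j,j)
round 4: derive flow(d,d) via R1 from flow(d,a), flow(a,d)
round 4: derive flow(g,g) via R1 from flow(g,a), flow(a,g)
round 4: derive flow(j,d) via R1 from flow(j,a), flow(a,d)
round 4: derive reach(a,d) via R2 from flow(a,d)
round 4: derive reach(d,e) via R2 from flow(d,e)
round 4: derive reach(d,g) via R2 from flow(d,g)
round 4: derive reach(d,i) via R2 from flow(d,i)
round 4: derive reach(e,a) via R2 from flow(e,a)
round 4: derive reach(e,e) via R2 from flow(e,e)
round 4: derive reach(g,a) via R2 from flow(g,a)
round 4: derive reach(g,e) via R2 from flow(g,e)
round 4: derive reach(h,d) via R2 from flow(h,d)
round 4: derive reach(h,g) via R2 from flow(h,g)
round 4: derive reach(j,e) via R2 from flow(j,e)
round 4: derive reach(j,g) via R2 from flow(j,g)
round 5: derive reach(d,d) via R2 from flow(d,d)
round 5: derive reach(g,g) via R2 from flow(g,g)
round 5: derive reach(j,d) via R2 from flow(j,d)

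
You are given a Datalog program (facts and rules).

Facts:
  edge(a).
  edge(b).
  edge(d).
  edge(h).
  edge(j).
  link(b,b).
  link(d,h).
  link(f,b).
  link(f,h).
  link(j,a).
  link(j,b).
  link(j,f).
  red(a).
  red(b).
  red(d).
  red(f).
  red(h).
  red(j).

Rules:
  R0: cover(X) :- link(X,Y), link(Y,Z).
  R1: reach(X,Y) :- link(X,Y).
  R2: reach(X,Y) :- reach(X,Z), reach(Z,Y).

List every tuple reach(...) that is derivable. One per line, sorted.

round 1: derive reach(b,b) via R1 from link(b,b)
round 1: derive reach(d,h) via R1 from link(d,h)
round 1: derive reach(f,b) via R1 from link(f,b)
round 1: derive reach(f,h) via R1 from link(f,h)
round 1: derive reach(j,a) via R1 from link(j,a)
round 1: derive reach(j,b) via R1 from link(j,b)
round 1: derive reach(j,f) via R1 from link(j,f)
round 2: derive reach(j,h) via R2 from reach(j,f), reach(f,h)

reach(b,b)
reach(d,h)
reach(f,b)
reach(f,h)
reach(j,a)
reach(j,b)
reach(j,f)
reach(j,h)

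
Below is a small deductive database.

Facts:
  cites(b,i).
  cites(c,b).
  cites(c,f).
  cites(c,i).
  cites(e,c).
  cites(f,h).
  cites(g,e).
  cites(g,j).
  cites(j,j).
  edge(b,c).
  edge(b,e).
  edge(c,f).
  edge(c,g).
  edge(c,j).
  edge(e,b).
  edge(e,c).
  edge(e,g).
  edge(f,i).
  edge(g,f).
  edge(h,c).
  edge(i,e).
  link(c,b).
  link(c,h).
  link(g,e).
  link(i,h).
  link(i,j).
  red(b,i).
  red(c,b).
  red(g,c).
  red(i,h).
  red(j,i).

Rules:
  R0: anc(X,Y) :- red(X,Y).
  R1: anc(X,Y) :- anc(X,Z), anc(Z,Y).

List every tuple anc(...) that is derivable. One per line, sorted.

anc(b,h)
anc(b,i)
anc(c,b)
anc(c,h)
anc(c,i)
anc(g,b)
anc(g,c)
anc(g,h)
anc(g,i)
anc(i,h)
anc(j,h)
anc(j,i)

round 1: derive anc(b,i) via R0 from red(b,i)
round 1: derive anc(c,b) via R0 from red(c,b)
round 1: derive anc(g,c) via R0 from red(g,c)
round 1: derive anc(i,h) via R0 from red(i,h)
round 1: derive anc(j,i) via R0 from red(j,i)
round 2: derive anc(b,h) via R1 from anc(b,i), anc(i,h)
round 2: derive anc(c,i) via R1 from anc(c,b), anc(b,i)
round 2: derive anc(g,b) via R1 from anc(g,c), anc(c,b)
round 2: derive anc(j,h) via R1 from anc(j,i), anc(i,h)
round 3: derive anc(c,h) via R1 from anc(c,b), anc(b,h)
round 3: derive anc(g,h) via R1 from anc(g,b), anc(b,h)
round 3: derive anc(g,i) via R1 from anc(g,b), anc(b,i)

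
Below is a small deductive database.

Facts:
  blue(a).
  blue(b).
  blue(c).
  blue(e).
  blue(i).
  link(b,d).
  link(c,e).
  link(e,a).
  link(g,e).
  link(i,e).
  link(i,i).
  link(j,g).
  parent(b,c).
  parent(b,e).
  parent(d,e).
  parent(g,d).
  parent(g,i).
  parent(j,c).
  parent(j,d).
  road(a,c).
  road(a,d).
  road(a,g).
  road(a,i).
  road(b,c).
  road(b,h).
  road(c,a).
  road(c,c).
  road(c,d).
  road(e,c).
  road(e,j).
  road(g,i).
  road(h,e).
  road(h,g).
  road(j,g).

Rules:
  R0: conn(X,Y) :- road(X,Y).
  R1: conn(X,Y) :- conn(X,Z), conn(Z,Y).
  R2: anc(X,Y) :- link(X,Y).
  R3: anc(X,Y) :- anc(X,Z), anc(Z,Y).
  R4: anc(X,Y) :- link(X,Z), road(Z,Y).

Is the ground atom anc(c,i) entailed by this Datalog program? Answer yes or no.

yes

round 1: derive anc(b,d) via R2 from link(b,d)
round 1: derive anc(c,e) via R2 from link(c,e)
round 1: derive anc(e,a) via R2 from link(e,a)
round 1: derive anc(g,e) via R2 from link(g,e)
round 1: derive anc(i,e) via R2 from link(i,e)
round 1: derive anc(i,i) via R2 from link(i,i)
round 1: derive anc(j,g) via R2 from link(j,g)
round 1: derive anc(c,c) via R4 from link(c,e), road(e,c)
round 1: derive anc(c,j) via R4 from link(c,e), road(e,j)
round 1: derive anc(e,c) via R4 from link(e,a), road(a,c)
round 1: derive anc(e,d) via R4 from link(e,a), road(a,d)
round 1: derive anc(e,g) via R4 from link(e,a), road(a,g)
round 1: derive anc(e,i) via R4 from link(e,a), road(a,i)
round 1: derive anc(g,c) via R4 from link(g,e), road(e,c)
round 1: derive anc(g,j) via R4 from link(g,e), road(e,j)
round 1: derive anc(i,c) via R4 from link(i,e), road(e,c)
round 1: derive anc(i,j) via R4 from link(i,e), road(e,j)
round 1: derive anc(j,i) via R4 from link(j,g), road(g,i)
round 2: derive anc(c,a) via R3 from anc(c,e), anc(e,a)
round 2: derive anc(c,d) via R3 from anc(c,e), anc(e,d)
round 2: derive anc(c,g) via R3 from anc(c,e), anc(e,g)
round 2: derive anc(c,i) via R3 from anc(c,e), anc(e,i)
round 2: derive anc(e,e) via R3 from anc(e,c), anc(c,e)
round 2: derive anc(e,j) via R3 from anc(e,c), anc(c,j)
round 2: derive anc(g,a) via R3 from anc(g,e), anc(e,a)
round 2: derive anc(g,d) via R3 from anc(g,e), anc(e,d)
round 2: derive anc(g,g) via R3 from anc(g,e), anc(e,g)
round 2: derive anc(g,i) via R3 from anc(g,e), anc(e,i)
round 2: derive anc(i,a) via R3 from anc(i,e), anc(e,a)
round 2: derive anc(i,d) via R3 from anc(i,e), anc(e,d)
round 2: derive anc(i,g) via R3 from anc(i,e), anc(e,g)
round 2: derive anc(j,c) via R3 from anc(j,g), anc(g,c)
round 2: derive anc(j,e) via R3 from anc(j,g), anc(g,e)
round 2: derive anc(j,j) via R3 from anc(j,g), anc(g,j)
round 3: derive anc(j,a) via R3 from anc(j,c), anc(c,a)
round 3: derive anc(j,d) via R3 from anc(j,c), anc(c,d)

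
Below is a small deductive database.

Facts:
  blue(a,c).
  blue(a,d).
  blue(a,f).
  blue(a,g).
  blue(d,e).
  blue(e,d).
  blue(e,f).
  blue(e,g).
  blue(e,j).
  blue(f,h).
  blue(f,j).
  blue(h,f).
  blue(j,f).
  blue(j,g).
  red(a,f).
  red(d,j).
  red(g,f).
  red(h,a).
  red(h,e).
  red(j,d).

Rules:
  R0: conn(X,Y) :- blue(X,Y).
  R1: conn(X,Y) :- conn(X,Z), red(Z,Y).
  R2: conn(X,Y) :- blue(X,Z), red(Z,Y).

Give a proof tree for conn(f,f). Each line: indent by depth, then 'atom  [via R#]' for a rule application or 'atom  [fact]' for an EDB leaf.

round 1: derive conn(a,c) via R0 from blue(a,c)
round 1: derive conn(a,d) via R0 from blue(a,d)
round 1: derive conn(a,f) via R0 from blue(a,f)
round 1: derive conn(a,g) via R0 from blue(a,g)
round 1: derive conn(d,e) via R0 from blue(d,e)
round 1: derive conn(e,d) via R0 from blue(e,d)
round 1: derive conn(e,f) via R0 from blue(e,f)
round 1: derive conn(e,g) via R0 from blue(e,g)
round 1: derive conn(e,j) via R0 from blue(e,j)
round 1: derive conn(f,h) via R0 from blue(f,h)
round 1: derive conn(f,j) via R0 from blue(f,j)
round 1: derive conn(h,f) via R0 from blue(h,f)
round 1: derive conn(j,f) via R0 from blue(j,f)
round 1: derive conn(j,g) via R0 from blue(j,g)
round 1: derive conn(a,j) via R2 from blue(a,d), red(d,j)
round 1: derive conn(f,a) via R2 from blue(f,h), red(h,a)
round 1: derive conn(f,d) via R2 from blue(f,j), red(j,d)
round 1: derive conn(f,e) via R2 from blue(f,h), red(h,e)
round 2: derive conn(f,f) via R1 from conn(f,a), red(a,f)

conn(f,f)  [via R1]
  conn(f,a)  [via R2]
    blue(f,h)  [fact]
    red(h,a)  [fact]
  red(a,f)  [fact]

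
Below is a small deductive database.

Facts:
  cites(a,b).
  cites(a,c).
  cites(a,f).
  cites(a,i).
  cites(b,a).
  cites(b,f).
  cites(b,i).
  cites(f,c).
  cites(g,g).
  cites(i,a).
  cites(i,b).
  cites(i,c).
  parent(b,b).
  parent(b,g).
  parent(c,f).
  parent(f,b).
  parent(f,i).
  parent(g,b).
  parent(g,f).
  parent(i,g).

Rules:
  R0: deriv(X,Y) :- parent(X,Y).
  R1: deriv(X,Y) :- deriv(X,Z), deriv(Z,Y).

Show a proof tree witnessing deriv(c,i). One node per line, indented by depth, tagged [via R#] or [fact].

round 1: derive deriv(b,b) via R0 from parent(b,b)
round 1: derive deriv(b,g) via R0 from parent(b,g)
round 1: derive deriv(c,f) via R0 from parent(c,f)
round 1: derive deriv(f,b) via R0 from parent(f,b)
round 1: derive deriv(f,i) via R0 from parent(f,i)
round 1: derive deriv(g,b) via R0 from parent(g,b)
round 1: derive deriv(g,f) via R0 from parent(g,f)
round 1: derive deriv(i,g) via R0 from parent(i,g)
round 2: derive deriv(b,f) via R1 from deriv(b,g), deriv(g,f)
round 2: derive deriv(c,b) via R1 from deriv(c,f), deriv(f,b)
round 2: derive deriv(c,i) via R1 from deriv(c,f), deriv(f,i)
round 2: derive deriv(f,g) via R1 from deriv(f,b), deriv(b,g)
round 2: derive deriv(g,g) via R1 from deriv(g,b), deriv(b,g)
round 2: derive deriv(g,i) via R1 from deriv(g,f), deriv(f,i)
round 2: derive deriv(i,b) via R1 from deriv(i,g), deriv(g,b)
round 2: derive deriv(i,f) via R1 from deriv(i,g), deriv(g,f)
round 3: derive deriv(b,i) via R1 from deriv(b,f), deriv(f,i)
round 3: derive deriv(c,g) via R1 from deriv(c,b), deriv(b,g)
round 3: derive deriv(f,f) via R1 from deriv(f,b), deriv(b,f)
round 3: derive deriv(i,i) via R1 from deriv(i,f), deriv(f,i)

deriv(c,i)  [via R1]
  deriv(c,f)  [via R0]
    parent(c,f)  [fact]
  deriv(f,i)  [via R0]
    parent(f,i)  [fact]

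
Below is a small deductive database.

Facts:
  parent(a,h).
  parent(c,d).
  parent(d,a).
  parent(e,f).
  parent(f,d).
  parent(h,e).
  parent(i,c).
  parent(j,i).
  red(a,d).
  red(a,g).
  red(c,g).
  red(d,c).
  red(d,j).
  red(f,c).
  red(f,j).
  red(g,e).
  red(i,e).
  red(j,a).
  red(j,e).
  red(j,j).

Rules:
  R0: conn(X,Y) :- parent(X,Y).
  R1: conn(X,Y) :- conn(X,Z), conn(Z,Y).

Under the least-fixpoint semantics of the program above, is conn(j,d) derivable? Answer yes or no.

round 1: derive conn(a,h) via R0 from parent(a,h)
round 1: derive conn(c,d) via R0 from parent(c,d)
round 1: derive conn(d,a) via R0 from parent(d,a)
round 1: derive conn(e,f) via R0 from parent(e,f)
round 1: derive conn(f,d) via R0 from parent(f,d)
round 1: derive conn(h,e) via R0 from parent(h,e)
round 1: derive conn(i,c) via R0 from parent(i,c)
round 1: derive conn(j,i) via R0 from parent(j,i)
round 2: derive conn(a,e) via R1 from conn(a,h), conn(h,e)
round 2: derive conn(c,a) via R1 from conn(c,d), conn(d,a)
round 2: derive conn(d,h) via R1 from conn(d,a), conn(a,h)
round 2: derive conn(e,d) via R1 from conn(e,f), conn(f,d)
round 2: derive conn(f,a) via R1 from conn(f,d), conn(d,a)
round 2: derive conn(h,f) via R1 from conn(h,e), conn(e,f)
round 2: derive conn(i,d) via R1 from conn(i,c), conn(c,d)
round 2: derive conn(j,c) via R1 from conn(j,i), conn(i,c)
round 3: derive conn(a,d) via R1 from conn(a,e), conn(e,d)
round 3: derive conn(a,f) via R1 from conn(a,e), conn(e,f)
round 3: derive conn(c,e) via R1 from conn(c,a), conn(a,e)
round 3: derive conn(c,h) via R1 from conn(c,a), conn(a,h)
round 3: derive conn(d,e) via R1 from conn(d,a), conn(a,e)
round 3: derive conn(d,f) via R1 from conn(d,h), conn(h,f)
round 3: derive conn(e,a) via R1 from conn(e,d), conn(d,a)
round 3: derive conn(e,h) via R1 from conn(e,d), conn(d,h)
round 3: derive conn(f,e) via R1 from conn(f,a), conn(a,e)
round 3: derive conn(f,h) via R1 from conn(f,a), conn(a,h)
round 3: derive conn(h,a) via R1 from conn(h,f), conn(f,a)
round 3: derive conn(h,d) via R1 from conn(h,e), conn(e,d)
round 3: derive conn(i,a) via R1 from conn(i,c), conn(c,a)
round 3: derive conn(i,h) via R1 from conn(i,d), conn(d,h)
round 3: derive conn(j,a) via R1 from conn(j,c), conn(c,a)
round 3: derive conn(j,d) via R1 from conn(j,c), conn(c,d)
round 4: derive conn(a,a) via R1 from conn(a,d), conn(d,a)
round 4: derive conn(c,f) via R1 from conn(c,a), conn(a,f)
round 4: derive conn(d,d) via R1 from conn(d,a), conn(a,d)
round 4: derive conn(e,e) via R1 from conn(e,a), conn(a,e)
round 4: derive conn(f,f) via R1 from conn(f,a), conn(a,f)
round 4: derive conn(h,h) via R1 from conn(h,a), conn(a,h)
round 4: derive conn(i,e) via R1 from conn(i,a), conn(a,e)
round 4: derive conn(i,f) via R1 from conn(i,a), conn(a,f)
round 4: derive conn(j,e) via R1 from conn(j,a), conn(a,e)
round 4: derive conn(j,f) via R1 from conn(j,a), conn(a,f)
round 4: derive conn(j,h) via R1 from conn(j,a), conn(a,h)

yes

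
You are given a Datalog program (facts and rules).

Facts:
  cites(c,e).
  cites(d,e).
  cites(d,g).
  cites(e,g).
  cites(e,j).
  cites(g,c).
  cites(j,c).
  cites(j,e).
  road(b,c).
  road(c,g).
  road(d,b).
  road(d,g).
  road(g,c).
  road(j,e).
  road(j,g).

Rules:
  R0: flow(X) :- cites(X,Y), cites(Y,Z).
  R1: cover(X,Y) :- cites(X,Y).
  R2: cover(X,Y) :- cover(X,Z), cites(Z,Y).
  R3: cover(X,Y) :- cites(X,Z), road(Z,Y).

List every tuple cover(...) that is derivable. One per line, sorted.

cover(c,c)
cover(c,e)
cover(c,g)
cover(c,j)
cover(d,c)
cover(d,e)
cover(d,g)
cover(d,j)
cover(e,c)
cover(e,e)
cover(e,g)
cover(e,j)
cover(g,c)
cover(g,e)
cover(g,g)
cover(g,j)
cover(j,c)
cover(j,e)
cover(j,g)
cover(j,j)

round 1: derive cover(c,e) via R1 from cites(c,e)
round 1: derive cover(d,e) via R1 from cites(d,e)
round 1: derive cover(d,g) via R1 from cites(d,g)
round 1: derive cover(e,g) via R1 from cites(e,g)
round 1: derive cover(e,j) via R1 from cites(e,j)
round 1: derive cover(g,c) via R1 from cites(g,c)
round 1: derive cover(j,c) via R1 from cites(j,c)
round 1: derive cover(j,e) via R1 from cites(j,e)
round 1: derive cover(d,c) via R3 from cites(d,g), road(g,c)
round 1: derive cover(e,c) via R3 from cites(e,g), road(g,c)
round 1: derive cover(e,e) via R3 from cites(e,j), road(j,e)
round 1: derive cover(g,g) via R3 from cites(g,c), road(c,g)
round 1: derive cover(j,g) via R3 from cites(j,c), road(c,g)
round 2: derive cover(c,g) via R2 from cover(c,e), cites(e,g)
round 2: derive cover(c,j) via R2 from cover(c,e), cites(e,j)
round 2: derive cover(d,j) via R2 from cover(d,e), cites(e,j)
round 2: derive cover(g,e) via R2 from cover(g,c), cites(c,e)
round 2: derive cover(j,j) via R2 from cover(j,e), cites(e,j)
round 3: derive cover(c,c) via R2 from cover(c,g), cites(g,c)
round 3: derive cover(g,j) via R2 from cover(g,e), cites(e,j)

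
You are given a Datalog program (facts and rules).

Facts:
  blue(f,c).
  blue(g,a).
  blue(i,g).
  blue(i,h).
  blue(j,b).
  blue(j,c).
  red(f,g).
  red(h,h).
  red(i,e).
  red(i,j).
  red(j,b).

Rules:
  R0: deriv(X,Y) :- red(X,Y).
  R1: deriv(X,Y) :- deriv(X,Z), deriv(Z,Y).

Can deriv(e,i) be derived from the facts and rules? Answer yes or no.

round 1: derive deriv(f,g) via R0 from red(f,g)
round 1: derive deriv(h,h) via R0 from red(h,h)
round 1: derive deriv(i,e) via R0 from red(i,e)
round 1: derive deriv(i,j) via R0 from red(i,j)
round 1: derive deriv(j,b) via R0 from red(j,b)
round 2: derive deriv(i,b) via R1 from deriv(i,j), deriv(j,b)

no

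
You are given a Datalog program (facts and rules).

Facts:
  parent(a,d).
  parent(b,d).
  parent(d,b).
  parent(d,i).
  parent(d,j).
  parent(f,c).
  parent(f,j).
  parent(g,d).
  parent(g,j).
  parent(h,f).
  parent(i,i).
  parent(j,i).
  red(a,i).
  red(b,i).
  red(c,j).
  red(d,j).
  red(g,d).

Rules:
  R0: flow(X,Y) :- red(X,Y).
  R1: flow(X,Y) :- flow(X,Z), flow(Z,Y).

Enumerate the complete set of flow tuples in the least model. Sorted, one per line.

round 1: derive flow(a,i) via R0 from red(a,i)
round 1: derive flow(b,i) via R0 from red(b,i)
round 1: derive flow(c,j) via R0 from red(c,j)
round 1: derive flow(d,j) via R0 from red(d,j)
round 1: derive flow(g,d) via R0 from red(g,d)
round 2: derive flow(g,j) via R1 from flow(g,d), flow(d,j)

flow(a,i)
flow(b,i)
flow(c,j)
flow(d,j)
flow(g,d)
flow(g,j)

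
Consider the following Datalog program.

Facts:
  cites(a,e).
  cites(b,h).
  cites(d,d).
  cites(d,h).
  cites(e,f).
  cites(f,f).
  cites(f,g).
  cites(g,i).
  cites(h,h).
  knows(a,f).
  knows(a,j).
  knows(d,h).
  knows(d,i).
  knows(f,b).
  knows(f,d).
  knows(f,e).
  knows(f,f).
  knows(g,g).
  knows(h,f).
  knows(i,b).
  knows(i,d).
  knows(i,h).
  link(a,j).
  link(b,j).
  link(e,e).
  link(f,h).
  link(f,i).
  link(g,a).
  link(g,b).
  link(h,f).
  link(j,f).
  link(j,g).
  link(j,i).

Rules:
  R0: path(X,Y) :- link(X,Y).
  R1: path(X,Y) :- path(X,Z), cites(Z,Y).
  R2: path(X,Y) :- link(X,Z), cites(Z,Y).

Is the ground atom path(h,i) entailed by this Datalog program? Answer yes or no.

round 1: derive path(a,j) via R0 from link(a,j)
round 1: derive path(b,j) via R0 from link(b,j)
round 1: derive path(e,e) via R0 from link(e,e)
round 1: derive path(f,h) via R0 from link(f,h)
round 1: derive path(f,i) via R0 from link(f,i)
round 1: derive path(g,a) via R0 from link(g,a)
round 1: derive path(g,b) via R0 from link(g,b)
round 1: derive path(h,f) via R0 from link(h,f)
round 1: derive path(j,f) via R0 from link(j,f)
round 1: derive path(j,g) via R0 from link(j,g)
round 1: derive path(j,i) via R0 from link(j,i)
round 1: derive path(e,f) via R2 from link(e,e), cites(e,f)
round 1: derive path(g,e) via R2 from link(g,a), cites(a,e)
round 1: derive path(g,h) via R2 from link(g,b), cites(b,h)
round 1: derive path(h,g) via R2 from link(h,f), cites(f,g)
round 2: derive path(e,g) via R1 from path(e,f), cites(f,g)
round 2: derive path(g,f) via R1 from path(g,e), cites(e,f)
round 2: derive path(h,i) via R1 from path(h,g), cites(g,i)
round 3: derive path(e,i) via R1 from path(e,g), cites(g,i)
round 3: derive path(g,g) via R1 from path(g,f), cites(f,g)
round 4: derive path(g,i) via R1 from path(g,g), cites(g,i)

yes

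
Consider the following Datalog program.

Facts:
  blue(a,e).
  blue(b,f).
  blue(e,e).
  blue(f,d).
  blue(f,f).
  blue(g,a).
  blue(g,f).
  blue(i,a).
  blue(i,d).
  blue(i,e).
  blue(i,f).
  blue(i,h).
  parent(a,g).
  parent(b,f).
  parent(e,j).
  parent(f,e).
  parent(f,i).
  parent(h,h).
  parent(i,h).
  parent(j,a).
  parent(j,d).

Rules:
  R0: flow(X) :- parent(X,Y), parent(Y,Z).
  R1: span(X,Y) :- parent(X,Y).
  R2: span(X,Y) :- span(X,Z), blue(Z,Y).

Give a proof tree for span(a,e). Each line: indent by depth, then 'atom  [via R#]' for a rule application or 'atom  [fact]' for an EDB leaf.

span(a,e)  [via R2]
  span(a,a)  [via R2]
    span(a,g)  [via R1]
      parent(a,g)  [fact]
    blue(g,a)  [fact]
  blue(a,e)  [fact]

round 1: derive span(a,g) via R1 from parent(a,g)
round 1: derive span(b,f) via R1 from parent(b,f)
round 1: derive span(e,j) via R1 from parent(e,j)
round 1: derive span(f,e) via R1 from parent(f,e)
round 1: derive span(f,i) via R1 from parent(f,i)
round 1: derive span(h,h) via R1 from parent(h,h)
round 1: derive span(i,h) via R1 from parent(i,h)
round 1: derive span(j,a) via R1 from parent(j,a)
round 1: derive span(j,d) via R1 from parent(j,d)
round 2: derive span(a,a) via R2 from span(a,g), blue(g,a)
round 2: derive span(a,f) via R2 from span(a,g), blue(g,f)
round 2: derive span(b,d) via R2 from span(b,f), blue(f,d)
round 2: derive span(f,a) via R2 from span(f,i), blue(i,a)
round 2: derive span(f,d) via R2 from span(f,i), blue(i,d)
round 2: derive span(f,f) via R2 from span(f,i), blue(i,f)
round 2: derive span(f,h) via R2 from span(f,i), blue(i,h)
round 2: derive span(j,e) via R2 from span(j,a), blue(a,e)
round 3: derive span(a,d) via R2 from span(a,f), blue(f,d)
round 3: derive span(a,e) via R2 from span(a,a), blue(a,e)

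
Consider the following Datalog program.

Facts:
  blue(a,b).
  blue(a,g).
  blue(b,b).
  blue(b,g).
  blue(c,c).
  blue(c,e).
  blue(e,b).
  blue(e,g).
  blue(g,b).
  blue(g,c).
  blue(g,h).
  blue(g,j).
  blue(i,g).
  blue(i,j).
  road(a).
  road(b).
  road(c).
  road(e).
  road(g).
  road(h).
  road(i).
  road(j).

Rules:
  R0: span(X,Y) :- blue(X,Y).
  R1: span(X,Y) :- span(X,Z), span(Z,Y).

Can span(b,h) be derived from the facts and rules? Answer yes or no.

yes

round 1: derive span(a,b) via R0 from blue(a,b)
round 1: derive span(a,g) via R0 from blue(a,g)
round 1: derive span(b,b) via R0 from blue(b,b)
round 1: derive span(b,g) via R0 from blue(b,g)
round 1: derive span(c,c) via R0 from blue(c,c)
round 1: derive span(c,e) via R0 from blue(c,e)
round 1: derive span(e,b) via R0 from blue(e,b)
round 1: derive span(e,g) via R0 from blue(e,g)
round 1: derive span(g,b) via R0 from blue(g,b)
round 1: derive span(g,c) via R0 from blue(g,c)
round 1: derive span(g,h) via R0 from blue(g,h)
round 1: derive span(g,j) via R0 from blue(g,j)
round 1: derive span(i,g) via R0 from blue(i,g)
round 1: derive span(i,j) via R0 from blue(i,j)
round 2: derive span(a,c) via R1 from span(a,g), span(g,c)
round 2: derive span(a,h) via R1 from span(a,g), span(g,h)
round 2: derive span(a,j) via R1 from span(a,g), span(g,j)
round 2: derive span(b,c) via R1 from span(b,g), span(g,c)
round 2: derive span(b,h) via R1 from span(b,g), span(g,h)
round 2: derive span(b,j) via R1 from span(b,g), span(g,j)
round 2: derive span(c,b) via R1 from span(c,e), span(e,b)
round 2: derive span(c,g) via R1 from span(c,e), span(e,g)
round 2: derive span(e,c) via R1 from span(e,g), span(g,c)
round 2: derive span(e,h) via R1 from span(e,g), span(g,h)
round 2: derive span(e,j) via R1 from span(e,g), span(g,j)
round 2: derive span(g,e) via R1 from span(g,c), span(c,e)
round 2: derive span(g,g) via R1 from span(g,b), span(b,g)
round 2: derive span(i,b) via R1 from span(i,g), span(g,b)
round 2: derive span(i,c) via R1 from span(i,g), span(g,c)
round 2: derive span(i,h) via R1 from span(i,g), span(g,h)
round 3: derive span(a,e) via R1 from span(a,c), span(c,e)
round 3: derive span(b,e) via R1 from span(b,c), span(c,e)
round 3: derive span(c,h) via R1 from span(c,b), span(b,h)
round 3: derive span(c,j) via R1 from span(c,b), span(b,j)
round 3: derive span(e,e) via R1 from span(e,c), span(c,e)
round 3: derive span(i,e) via R1 from span(i,c), span(c,e)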